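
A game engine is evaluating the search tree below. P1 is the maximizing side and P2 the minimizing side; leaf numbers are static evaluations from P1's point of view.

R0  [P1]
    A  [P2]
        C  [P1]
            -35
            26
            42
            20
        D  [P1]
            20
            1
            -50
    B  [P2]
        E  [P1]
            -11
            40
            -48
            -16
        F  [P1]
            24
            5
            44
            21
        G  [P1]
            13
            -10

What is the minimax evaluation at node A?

C (P1): max(-35, 26, 42, 20) = 42
D (P1): max(20, 1, -50) = 20
A (P2): min(42, 20) = 20

20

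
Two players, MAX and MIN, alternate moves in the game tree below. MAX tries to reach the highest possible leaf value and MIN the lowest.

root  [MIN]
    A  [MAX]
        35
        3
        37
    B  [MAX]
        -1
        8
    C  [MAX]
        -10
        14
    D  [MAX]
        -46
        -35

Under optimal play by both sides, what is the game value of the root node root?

-35

A (MAX): max(35, 3, 37) = 37
B (MAX): max(-1, 8) = 8
C (MAX): max(-10, 14) = 14
D (MAX): max(-46, -35) = -35
root (MIN): min(37, 8, 14, -35) = -35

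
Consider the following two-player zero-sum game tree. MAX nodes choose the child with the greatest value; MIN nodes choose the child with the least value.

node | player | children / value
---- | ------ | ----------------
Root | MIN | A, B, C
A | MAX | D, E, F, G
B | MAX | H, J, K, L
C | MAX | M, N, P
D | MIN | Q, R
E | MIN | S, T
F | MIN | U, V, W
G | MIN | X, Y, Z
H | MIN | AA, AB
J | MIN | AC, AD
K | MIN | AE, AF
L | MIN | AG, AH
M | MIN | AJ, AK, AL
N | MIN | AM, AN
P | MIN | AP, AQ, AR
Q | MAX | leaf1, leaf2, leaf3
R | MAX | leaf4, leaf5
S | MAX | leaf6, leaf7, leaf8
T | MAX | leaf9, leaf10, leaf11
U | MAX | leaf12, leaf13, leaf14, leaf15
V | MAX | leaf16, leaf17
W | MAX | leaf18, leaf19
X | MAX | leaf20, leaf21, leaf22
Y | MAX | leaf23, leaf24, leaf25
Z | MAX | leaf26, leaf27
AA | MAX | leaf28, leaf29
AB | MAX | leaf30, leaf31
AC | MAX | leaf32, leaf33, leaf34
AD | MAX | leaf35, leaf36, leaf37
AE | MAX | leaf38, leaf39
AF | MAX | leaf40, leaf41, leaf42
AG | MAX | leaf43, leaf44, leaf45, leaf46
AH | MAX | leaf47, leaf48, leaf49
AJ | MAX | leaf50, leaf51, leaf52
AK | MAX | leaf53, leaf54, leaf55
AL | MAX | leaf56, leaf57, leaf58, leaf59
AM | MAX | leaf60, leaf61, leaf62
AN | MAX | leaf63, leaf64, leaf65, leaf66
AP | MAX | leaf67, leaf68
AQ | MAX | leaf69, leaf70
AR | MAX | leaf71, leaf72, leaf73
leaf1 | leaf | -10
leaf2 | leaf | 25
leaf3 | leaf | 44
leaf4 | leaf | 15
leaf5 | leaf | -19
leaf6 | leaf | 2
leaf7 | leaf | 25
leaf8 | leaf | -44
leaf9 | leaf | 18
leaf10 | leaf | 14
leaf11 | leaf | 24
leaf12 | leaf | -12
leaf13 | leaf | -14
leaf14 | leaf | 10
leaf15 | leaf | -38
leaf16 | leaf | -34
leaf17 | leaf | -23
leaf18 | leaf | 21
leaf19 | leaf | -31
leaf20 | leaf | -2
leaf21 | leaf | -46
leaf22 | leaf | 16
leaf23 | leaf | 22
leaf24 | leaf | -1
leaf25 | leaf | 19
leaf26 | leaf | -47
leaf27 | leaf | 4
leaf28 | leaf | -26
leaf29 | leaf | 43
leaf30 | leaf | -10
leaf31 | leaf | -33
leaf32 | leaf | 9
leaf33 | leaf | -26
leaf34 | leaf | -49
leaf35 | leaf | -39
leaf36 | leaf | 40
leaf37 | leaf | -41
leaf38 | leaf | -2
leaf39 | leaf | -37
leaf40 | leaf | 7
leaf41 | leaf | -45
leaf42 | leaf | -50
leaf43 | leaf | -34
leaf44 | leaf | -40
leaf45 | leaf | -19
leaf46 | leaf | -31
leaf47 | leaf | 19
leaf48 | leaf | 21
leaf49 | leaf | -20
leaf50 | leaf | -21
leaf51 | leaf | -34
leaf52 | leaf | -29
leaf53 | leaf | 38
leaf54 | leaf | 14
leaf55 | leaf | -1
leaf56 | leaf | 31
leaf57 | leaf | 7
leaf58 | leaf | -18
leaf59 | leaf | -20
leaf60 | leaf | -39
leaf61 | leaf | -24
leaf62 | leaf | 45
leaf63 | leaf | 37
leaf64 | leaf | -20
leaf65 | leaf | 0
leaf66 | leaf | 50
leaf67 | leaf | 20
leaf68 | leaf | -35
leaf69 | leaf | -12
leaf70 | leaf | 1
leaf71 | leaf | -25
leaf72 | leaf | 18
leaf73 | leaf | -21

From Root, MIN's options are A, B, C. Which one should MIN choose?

B

Q (MAX): max(-10, 25, 44) = 44
R (MAX): max(15, -19) = 15
D (MIN): min(44, 15) = 15
S (MAX): max(2, 25, -44) = 25
T (MAX): max(18, 14, 24) = 24
E (MIN): min(25, 24) = 24
U (MAX): max(-12, -14, 10, -38) = 10
V (MAX): max(-34, -23) = -23
W (MAX): max(21, -31) = 21
F (MIN): min(10, -23, 21) = -23
X (MAX): max(-2, -46, 16) = 16
Y (MAX): max(22, -1, 19) = 22
Z (MAX): max(-47, 4) = 4
G (MIN): min(16, 22, 4) = 4
A (MAX): max(15, 24, -23, 4) = 24
AA (MAX): max(-26, 43) = 43
AB (MAX): max(-10, -33) = -10
H (MIN): min(43, -10) = -10
AC (MAX): max(9, -26, -49) = 9
AD (MAX): max(-39, 40, -41) = 40
J (MIN): min(9, 40) = 9
AE (MAX): max(-2, -37) = -2
AF (MAX): max(7, -45, -50) = 7
K (MIN): min(-2, 7) = -2
AG (MAX): max(-34, -40, -19, -31) = -19
AH (MAX): max(19, 21, -20) = 21
L (MIN): min(-19, 21) = -19
B (MAX): max(-10, 9, -2, -19) = 9
AJ (MAX): max(-21, -34, -29) = -21
AK (MAX): max(38, 14, -1) = 38
AL (MAX): max(31, 7, -18, -20) = 31
M (MIN): min(-21, 38, 31) = -21
AM (MAX): max(-39, -24, 45) = 45
AN (MAX): max(37, -20, 0, 50) = 50
N (MIN): min(45, 50) = 45
AP (MAX): max(20, -35) = 20
AQ (MAX): max(-12, 1) = 1
AR (MAX): max(-25, 18, -21) = 18
P (MIN): min(20, 1, 18) = 1
C (MAX): max(-21, 45, 1) = 45
Root (MIN): min(24, 9, 45) = 9
MIN at Root wants the lowest of {A=24, B=9, C=45}, so chooses B.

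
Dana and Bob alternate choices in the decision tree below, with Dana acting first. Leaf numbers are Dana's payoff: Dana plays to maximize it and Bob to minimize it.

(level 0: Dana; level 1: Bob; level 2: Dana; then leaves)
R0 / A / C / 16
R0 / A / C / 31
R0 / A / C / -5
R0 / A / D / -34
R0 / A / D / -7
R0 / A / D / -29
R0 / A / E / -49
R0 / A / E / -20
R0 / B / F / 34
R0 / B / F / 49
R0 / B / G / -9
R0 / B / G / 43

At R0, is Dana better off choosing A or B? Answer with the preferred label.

B

C (Dana): max(16, 31, -5) = 31
D (Dana): max(-34, -7, -29) = -7
E (Dana): max(-49, -20) = -20
A (Bob): min(31, -7, -20) = -20
F (Dana): max(34, 49) = 49
G (Dana): max(-9, 43) = 43
B (Bob): min(49, 43) = 43
Dana prefers the higher value; A=-20, B=43. B is better since 43 > -20.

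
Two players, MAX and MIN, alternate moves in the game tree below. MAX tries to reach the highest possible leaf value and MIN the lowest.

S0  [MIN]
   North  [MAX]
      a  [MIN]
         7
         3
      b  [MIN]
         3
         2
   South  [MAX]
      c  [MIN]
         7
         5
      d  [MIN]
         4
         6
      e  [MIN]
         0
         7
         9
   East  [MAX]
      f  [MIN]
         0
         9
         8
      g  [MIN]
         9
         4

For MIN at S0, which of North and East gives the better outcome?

North

a (MIN): min(7, 3) = 3
b (MIN): min(3, 2) = 2
North (MAX): max(3, 2) = 3
f (MIN): min(0, 9, 8) = 0
g (MIN): min(9, 4) = 4
East (MAX): max(0, 4) = 4
MIN prefers the lower value; North=3, East=4. North is better since 3 < 4.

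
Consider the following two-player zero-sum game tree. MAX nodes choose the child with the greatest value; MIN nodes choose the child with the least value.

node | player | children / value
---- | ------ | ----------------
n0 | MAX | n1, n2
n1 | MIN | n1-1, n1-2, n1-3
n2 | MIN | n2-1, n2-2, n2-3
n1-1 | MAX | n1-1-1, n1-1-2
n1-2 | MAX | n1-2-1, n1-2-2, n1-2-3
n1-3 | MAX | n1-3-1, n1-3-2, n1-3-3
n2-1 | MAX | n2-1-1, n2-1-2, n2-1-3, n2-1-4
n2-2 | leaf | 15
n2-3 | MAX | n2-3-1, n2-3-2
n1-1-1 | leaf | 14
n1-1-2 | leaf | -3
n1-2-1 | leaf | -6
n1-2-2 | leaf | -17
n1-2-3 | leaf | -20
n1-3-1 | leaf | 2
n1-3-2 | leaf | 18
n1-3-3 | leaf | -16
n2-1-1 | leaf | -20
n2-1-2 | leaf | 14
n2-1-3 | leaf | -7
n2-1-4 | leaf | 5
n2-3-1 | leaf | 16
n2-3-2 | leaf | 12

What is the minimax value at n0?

14

n1-1 (MAX): max(14, -3) = 14
n1-2 (MAX): max(-6, -17, -20) = -6
n1-3 (MAX): max(2, 18, -16) = 18
n1 (MIN): min(14, -6, 18) = -6
n2-1 (MAX): max(-20, 14, -7, 5) = 14
n2-3 (MAX): max(16, 12) = 16
n2 (MIN): min(14, 15, 16) = 14
n0 (MAX): max(-6, 14) = 14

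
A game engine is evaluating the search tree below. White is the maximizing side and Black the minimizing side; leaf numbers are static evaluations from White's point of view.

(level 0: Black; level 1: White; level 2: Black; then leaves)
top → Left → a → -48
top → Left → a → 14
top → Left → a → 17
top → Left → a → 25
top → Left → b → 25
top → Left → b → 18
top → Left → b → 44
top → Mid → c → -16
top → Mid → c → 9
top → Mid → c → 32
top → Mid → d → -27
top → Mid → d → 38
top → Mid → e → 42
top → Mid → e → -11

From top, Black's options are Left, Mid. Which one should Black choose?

Mid

a (Black): min(-48, 14, 17, 25) = -48
b (Black): min(25, 18, 44) = 18
Left (White): max(-48, 18) = 18
c (Black): min(-16, 9, 32) = -16
d (Black): min(-27, 38) = -27
e (Black): min(42, -11) = -11
Mid (White): max(-16, -27, -11) = -11
top (Black): min(18, -11) = -11
Black at top wants the lowest of {Left=18, Mid=-11}, so chooses Mid.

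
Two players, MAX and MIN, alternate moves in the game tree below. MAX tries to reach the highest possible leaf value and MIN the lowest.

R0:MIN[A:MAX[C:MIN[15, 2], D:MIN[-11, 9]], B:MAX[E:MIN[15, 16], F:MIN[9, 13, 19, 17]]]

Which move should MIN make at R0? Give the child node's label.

A

C (MIN): min(15, 2) = 2
D (MIN): min(-11, 9) = -11
A (MAX): max(2, -11) = 2
E (MIN): min(15, 16) = 15
F (MIN): min(9, 13, 19, 17) = 9
B (MAX): max(15, 9) = 15
R0 (MIN): min(2, 15) = 2
MIN at R0 wants the lowest of {A=2, B=15}, so chooses A.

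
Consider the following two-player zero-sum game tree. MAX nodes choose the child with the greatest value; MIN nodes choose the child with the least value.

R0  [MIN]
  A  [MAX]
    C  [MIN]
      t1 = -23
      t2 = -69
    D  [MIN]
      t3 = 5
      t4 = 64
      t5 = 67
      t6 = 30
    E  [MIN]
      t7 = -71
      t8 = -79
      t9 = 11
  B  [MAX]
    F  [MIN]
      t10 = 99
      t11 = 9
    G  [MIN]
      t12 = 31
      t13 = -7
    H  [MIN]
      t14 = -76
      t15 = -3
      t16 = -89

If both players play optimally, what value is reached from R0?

C (MIN): min(-23, -69) = -69
D (MIN): min(5, 64, 67, 30) = 5
E (MIN): min(-71, -79, 11) = -79
A (MAX): max(-69, 5, -79) = 5
F (MIN): min(99, 9) = 9
G (MIN): min(31, -7) = -7
H (MIN): min(-76, -3, -89) = -89
B (MAX): max(9, -7, -89) = 9
R0 (MIN): min(5, 9) = 5

5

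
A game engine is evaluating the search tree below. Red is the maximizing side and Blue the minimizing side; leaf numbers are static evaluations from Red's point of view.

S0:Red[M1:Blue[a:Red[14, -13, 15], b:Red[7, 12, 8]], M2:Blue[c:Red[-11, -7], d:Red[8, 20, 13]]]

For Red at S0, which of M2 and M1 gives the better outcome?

M1

c (Red): max(-11, -7) = -7
d (Red): max(8, 20, 13) = 20
M2 (Blue): min(-7, 20) = -7
a (Red): max(14, -13, 15) = 15
b (Red): max(7, 12, 8) = 12
M1 (Blue): min(15, 12) = 12
Red prefers the higher value; M2=-7, M1=12. M1 is better since 12 > -7.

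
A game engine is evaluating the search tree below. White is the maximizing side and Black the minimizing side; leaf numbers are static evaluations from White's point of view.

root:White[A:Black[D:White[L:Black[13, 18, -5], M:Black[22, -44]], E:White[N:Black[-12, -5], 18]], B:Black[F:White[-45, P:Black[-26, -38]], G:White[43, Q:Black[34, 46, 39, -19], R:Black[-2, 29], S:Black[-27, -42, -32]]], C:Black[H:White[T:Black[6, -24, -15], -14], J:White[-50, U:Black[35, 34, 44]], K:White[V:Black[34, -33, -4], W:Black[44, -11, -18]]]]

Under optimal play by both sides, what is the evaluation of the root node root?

-5

L (Black): min(13, 18, -5) = -5
M (Black): min(22, -44) = -44
D (White): max(-5, -44) = -5
N (Black): min(-12, -5) = -12
E (White): max(-12, 18) = 18
A (Black): min(-5, 18) = -5
P (Black): min(-26, -38) = -38
F (White): max(-45, -38) = -38
Q (Black): min(34, 46, 39, -19) = -19
R (Black): min(-2, 29) = -2
S (Black): min(-27, -42, -32) = -42
G (White): max(43, -19, -2, -42) = 43
B (Black): min(-38, 43) = -38
T (Black): min(6, -24, -15) = -24
H (White): max(-24, -14) = -14
U (Black): min(35, 34, 44) = 34
J (White): max(-50, 34) = 34
V (Black): min(34, -33, -4) = -33
W (Black): min(44, -11, -18) = -18
K (White): max(-33, -18) = -18
C (Black): min(-14, 34, -18) = -18
root (White): max(-5, -38, -18) = -5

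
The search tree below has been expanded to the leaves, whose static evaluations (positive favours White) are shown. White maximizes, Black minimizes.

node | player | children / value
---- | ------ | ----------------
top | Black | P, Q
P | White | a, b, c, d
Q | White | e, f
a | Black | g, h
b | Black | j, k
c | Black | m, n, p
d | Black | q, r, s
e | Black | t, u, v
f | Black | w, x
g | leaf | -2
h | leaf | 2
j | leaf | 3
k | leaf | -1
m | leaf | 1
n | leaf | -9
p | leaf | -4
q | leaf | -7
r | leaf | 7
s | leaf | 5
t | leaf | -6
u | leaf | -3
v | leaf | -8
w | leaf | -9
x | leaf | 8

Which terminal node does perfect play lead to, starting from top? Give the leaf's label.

v

a (Black): min(-2, 2) = -2
b (Black): min(3, -1) = -1
c (Black): min(1, -9, -4) = -9
d (Black): min(-7, 7, 5) = -7
P (White): max(-2, -1, -9, -7) = -1
e (Black): min(-6, -3, -8) = -8
f (Black): min(-9, 8) = -9
Q (White): max(-8, -9) = -8
top (Black): min(-1, -8) = -8
At top, Black picks Q (lowest: -8).
At Q, White picks e (highest: -8).
At e, Black picks v (lowest: -8).
Terminal value -8.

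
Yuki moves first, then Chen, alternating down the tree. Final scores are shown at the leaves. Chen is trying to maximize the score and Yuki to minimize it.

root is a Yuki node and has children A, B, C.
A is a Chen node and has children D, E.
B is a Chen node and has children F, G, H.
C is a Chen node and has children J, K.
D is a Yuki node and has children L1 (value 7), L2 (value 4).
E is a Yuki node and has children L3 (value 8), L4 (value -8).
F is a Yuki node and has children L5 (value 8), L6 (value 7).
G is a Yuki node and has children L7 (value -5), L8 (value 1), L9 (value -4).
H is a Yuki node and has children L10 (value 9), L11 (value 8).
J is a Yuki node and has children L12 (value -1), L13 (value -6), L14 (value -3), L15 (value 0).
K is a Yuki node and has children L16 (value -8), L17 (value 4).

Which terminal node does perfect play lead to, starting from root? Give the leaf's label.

L13

D (Yuki): min(7, 4) = 4
E (Yuki): min(8, -8) = -8
A (Chen): max(4, -8) = 4
F (Yuki): min(8, 7) = 7
G (Yuki): min(-5, 1, -4) = -5
H (Yuki): min(9, 8) = 8
B (Chen): max(7, -5, 8) = 8
J (Yuki): min(-1, -6, -3, 0) = -6
K (Yuki): min(-8, 4) = -8
C (Chen): max(-6, -8) = -6
root (Yuki): min(4, 8, -6) = -6
At root, Yuki picks C (lowest: -6).
At C, Chen picks J (highest: -6).
At J, Yuki picks L13 (lowest: -6).
Terminal value -6.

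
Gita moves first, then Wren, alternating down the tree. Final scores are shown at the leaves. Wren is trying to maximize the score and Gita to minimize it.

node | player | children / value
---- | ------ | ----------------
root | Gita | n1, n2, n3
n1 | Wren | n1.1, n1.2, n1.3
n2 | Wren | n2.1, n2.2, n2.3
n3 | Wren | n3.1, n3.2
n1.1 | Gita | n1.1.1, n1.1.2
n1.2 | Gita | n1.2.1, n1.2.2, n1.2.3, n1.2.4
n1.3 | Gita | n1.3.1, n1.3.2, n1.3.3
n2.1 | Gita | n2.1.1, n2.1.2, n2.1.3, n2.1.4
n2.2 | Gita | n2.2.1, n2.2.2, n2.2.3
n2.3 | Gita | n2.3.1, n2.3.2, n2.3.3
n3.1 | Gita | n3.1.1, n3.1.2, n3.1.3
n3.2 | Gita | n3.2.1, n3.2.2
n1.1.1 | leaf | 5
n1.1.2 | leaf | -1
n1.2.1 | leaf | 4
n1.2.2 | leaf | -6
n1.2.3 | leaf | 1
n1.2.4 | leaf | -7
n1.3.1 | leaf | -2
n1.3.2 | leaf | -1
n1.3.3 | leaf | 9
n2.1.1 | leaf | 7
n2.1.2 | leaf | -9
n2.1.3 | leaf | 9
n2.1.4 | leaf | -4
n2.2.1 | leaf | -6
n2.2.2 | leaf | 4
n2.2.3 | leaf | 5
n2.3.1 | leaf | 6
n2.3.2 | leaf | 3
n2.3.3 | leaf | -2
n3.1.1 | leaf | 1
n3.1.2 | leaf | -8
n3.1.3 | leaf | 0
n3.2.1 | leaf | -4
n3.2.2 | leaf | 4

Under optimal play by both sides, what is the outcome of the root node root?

-4

n1.1 (Gita): min(5, -1) = -1
n1.2 (Gita): min(4, -6, 1, -7) = -7
n1.3 (Gita): min(-2, -1, 9) = -2
n1 (Wren): max(-1, -7, -2) = -1
n2.1 (Gita): min(7, -9, 9, -4) = -9
n2.2 (Gita): min(-6, 4, 5) = -6
n2.3 (Gita): min(6, 3, -2) = -2
n2 (Wren): max(-9, -6, -2) = -2
n3.1 (Gita): min(1, -8, 0) = -8
n3.2 (Gita): min(-4, 4) = -4
n3 (Wren): max(-8, -4) = -4
root (Gita): min(-1, -2, -4) = -4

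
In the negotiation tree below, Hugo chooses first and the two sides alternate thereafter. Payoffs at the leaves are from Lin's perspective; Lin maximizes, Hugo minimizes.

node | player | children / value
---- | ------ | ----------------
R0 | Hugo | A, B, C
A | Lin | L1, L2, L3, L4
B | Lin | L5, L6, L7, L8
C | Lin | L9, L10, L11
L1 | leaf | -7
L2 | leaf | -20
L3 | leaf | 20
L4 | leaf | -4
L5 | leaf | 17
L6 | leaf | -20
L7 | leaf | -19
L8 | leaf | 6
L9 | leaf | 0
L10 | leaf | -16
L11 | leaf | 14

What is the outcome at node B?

17

B (Lin): max(17, -20, -19, 6) = 17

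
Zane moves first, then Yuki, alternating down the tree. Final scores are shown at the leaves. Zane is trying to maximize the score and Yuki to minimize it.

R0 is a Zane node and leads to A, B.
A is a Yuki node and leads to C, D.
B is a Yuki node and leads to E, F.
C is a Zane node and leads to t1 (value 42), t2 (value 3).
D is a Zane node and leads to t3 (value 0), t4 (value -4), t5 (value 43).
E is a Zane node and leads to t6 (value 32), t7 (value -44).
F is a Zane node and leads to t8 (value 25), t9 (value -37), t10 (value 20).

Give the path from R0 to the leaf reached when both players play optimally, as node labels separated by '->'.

C (Zane): max(42, 3) = 42
D (Zane): max(0, -4, 43) = 43
A (Yuki): min(42, 43) = 42
E (Zane): max(32, -44) = 32
F (Zane): max(25, -37, 20) = 25
B (Yuki): min(32, 25) = 25
R0 (Zane): max(42, 25) = 42
At R0, Zane picks A (highest: 42).
At A, Yuki picks C (lowest: 42).
At C, Zane picks t1 (highest: 42).
Terminal value 42.

R0 -> A -> C -> t1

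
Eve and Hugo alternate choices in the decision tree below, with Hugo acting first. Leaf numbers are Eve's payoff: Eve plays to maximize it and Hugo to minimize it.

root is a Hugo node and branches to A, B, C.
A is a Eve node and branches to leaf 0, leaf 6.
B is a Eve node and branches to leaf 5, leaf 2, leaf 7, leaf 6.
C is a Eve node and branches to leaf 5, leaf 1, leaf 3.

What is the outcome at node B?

7

B (Eve): max(5, 2, 7, 6) = 7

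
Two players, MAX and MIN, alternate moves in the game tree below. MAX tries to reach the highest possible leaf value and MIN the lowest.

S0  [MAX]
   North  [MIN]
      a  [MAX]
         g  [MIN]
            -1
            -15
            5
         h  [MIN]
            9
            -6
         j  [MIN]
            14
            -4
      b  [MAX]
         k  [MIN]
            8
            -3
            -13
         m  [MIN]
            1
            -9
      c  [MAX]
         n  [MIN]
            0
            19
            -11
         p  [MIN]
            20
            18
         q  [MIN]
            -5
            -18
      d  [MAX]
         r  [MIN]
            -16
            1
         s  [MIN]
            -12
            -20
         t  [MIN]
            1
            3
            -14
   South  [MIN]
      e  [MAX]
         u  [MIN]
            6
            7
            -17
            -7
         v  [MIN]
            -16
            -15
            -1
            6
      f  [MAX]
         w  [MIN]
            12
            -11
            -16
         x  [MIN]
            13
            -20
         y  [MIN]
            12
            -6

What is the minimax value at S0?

g (MIN): min(-1, -15, 5) = -15
h (MIN): min(9, -6) = -6
j (MIN): min(14, -4) = -4
a (MAX): max(-15, -6, -4) = -4
k (MIN): min(8, -3, -13) = -13
m (MIN): min(1, -9) = -9
b (MAX): max(-13, -9) = -9
n (MIN): min(0, 19, -11) = -11
p (MIN): min(20, 18) = 18
q (MIN): min(-5, -18) = -18
c (MAX): max(-11, 18, -18) = 18
r (MIN): min(-16, 1) = -16
s (MIN): min(-12, -20) = -20
t (MIN): min(1, 3, -14) = -14
d (MAX): max(-16, -20, -14) = -14
North (MIN): min(-4, -9, 18, -14) = -14
u (MIN): min(6, 7, -17, -7) = -17
v (MIN): min(-16, -15, -1, 6) = -16
e (MAX): max(-17, -16) = -16
w (MIN): min(12, -11, -16) = -16
x (MIN): min(13, -20) = -20
y (MIN): min(12, -6) = -6
f (MAX): max(-16, -20, -6) = -6
South (MIN): min(-16, -6) = -16
S0 (MAX): max(-14, -16) = -14

-14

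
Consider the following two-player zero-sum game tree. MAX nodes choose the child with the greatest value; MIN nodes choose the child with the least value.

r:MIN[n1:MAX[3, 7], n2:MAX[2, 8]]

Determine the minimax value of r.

n1 (MAX): max(3, 7) = 7
n2 (MAX): max(2, 8) = 8
r (MIN): min(7, 8) = 7

7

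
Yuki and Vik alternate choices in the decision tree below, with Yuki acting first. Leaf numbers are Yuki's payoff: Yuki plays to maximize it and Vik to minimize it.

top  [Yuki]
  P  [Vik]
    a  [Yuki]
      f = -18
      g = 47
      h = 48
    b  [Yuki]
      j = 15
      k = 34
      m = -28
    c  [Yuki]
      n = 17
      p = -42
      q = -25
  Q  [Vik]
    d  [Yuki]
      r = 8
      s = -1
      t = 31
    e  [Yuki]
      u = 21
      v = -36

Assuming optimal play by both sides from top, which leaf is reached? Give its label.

u

a (Yuki): max(-18, 47, 48) = 48
b (Yuki): max(15, 34, -28) = 34
c (Yuki): max(17, -42, -25) = 17
P (Vik): min(48, 34, 17) = 17
d (Yuki): max(8, -1, 31) = 31
e (Yuki): max(21, -36) = 21
Q (Vik): min(31, 21) = 21
top (Yuki): max(17, 21) = 21
At top, Yuki picks Q (highest: 21).
At Q, Vik picks e (lowest: 21).
At e, Yuki picks u (highest: 21).
Terminal value 21.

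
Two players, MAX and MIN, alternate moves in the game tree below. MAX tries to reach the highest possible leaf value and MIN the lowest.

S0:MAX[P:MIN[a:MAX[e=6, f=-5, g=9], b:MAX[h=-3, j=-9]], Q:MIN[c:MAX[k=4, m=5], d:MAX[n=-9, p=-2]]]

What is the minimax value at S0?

a (MAX): max(6, -5, 9) = 9
b (MAX): max(-3, -9) = -3
P (MIN): min(9, -3) = -3
c (MAX): max(4, 5) = 5
d (MAX): max(-9, -2) = -2
Q (MIN): min(5, -2) = -2
S0 (MAX): max(-3, -2) = -2

-2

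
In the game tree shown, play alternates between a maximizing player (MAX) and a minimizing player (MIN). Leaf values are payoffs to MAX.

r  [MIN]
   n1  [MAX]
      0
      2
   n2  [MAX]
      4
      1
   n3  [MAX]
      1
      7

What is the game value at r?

n1 (MAX): max(0, 2) = 2
n2 (MAX): max(4, 1) = 4
n3 (MAX): max(1, 7) = 7
r (MIN): min(2, 4, 7) = 2

2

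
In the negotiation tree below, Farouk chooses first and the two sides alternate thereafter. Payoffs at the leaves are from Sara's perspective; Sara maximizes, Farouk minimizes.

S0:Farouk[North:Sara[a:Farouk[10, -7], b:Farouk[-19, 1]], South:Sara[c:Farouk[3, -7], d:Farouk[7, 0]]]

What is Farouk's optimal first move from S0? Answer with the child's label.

North

a (Farouk): min(10, -7) = -7
b (Farouk): min(-19, 1) = -19
North (Sara): max(-7, -19) = -7
c (Farouk): min(3, -7) = -7
d (Farouk): min(7, 0) = 0
South (Sara): max(-7, 0) = 0
S0 (Farouk): min(-7, 0) = -7
Farouk at S0 wants the lowest of {North=-7, South=0}, so chooses North.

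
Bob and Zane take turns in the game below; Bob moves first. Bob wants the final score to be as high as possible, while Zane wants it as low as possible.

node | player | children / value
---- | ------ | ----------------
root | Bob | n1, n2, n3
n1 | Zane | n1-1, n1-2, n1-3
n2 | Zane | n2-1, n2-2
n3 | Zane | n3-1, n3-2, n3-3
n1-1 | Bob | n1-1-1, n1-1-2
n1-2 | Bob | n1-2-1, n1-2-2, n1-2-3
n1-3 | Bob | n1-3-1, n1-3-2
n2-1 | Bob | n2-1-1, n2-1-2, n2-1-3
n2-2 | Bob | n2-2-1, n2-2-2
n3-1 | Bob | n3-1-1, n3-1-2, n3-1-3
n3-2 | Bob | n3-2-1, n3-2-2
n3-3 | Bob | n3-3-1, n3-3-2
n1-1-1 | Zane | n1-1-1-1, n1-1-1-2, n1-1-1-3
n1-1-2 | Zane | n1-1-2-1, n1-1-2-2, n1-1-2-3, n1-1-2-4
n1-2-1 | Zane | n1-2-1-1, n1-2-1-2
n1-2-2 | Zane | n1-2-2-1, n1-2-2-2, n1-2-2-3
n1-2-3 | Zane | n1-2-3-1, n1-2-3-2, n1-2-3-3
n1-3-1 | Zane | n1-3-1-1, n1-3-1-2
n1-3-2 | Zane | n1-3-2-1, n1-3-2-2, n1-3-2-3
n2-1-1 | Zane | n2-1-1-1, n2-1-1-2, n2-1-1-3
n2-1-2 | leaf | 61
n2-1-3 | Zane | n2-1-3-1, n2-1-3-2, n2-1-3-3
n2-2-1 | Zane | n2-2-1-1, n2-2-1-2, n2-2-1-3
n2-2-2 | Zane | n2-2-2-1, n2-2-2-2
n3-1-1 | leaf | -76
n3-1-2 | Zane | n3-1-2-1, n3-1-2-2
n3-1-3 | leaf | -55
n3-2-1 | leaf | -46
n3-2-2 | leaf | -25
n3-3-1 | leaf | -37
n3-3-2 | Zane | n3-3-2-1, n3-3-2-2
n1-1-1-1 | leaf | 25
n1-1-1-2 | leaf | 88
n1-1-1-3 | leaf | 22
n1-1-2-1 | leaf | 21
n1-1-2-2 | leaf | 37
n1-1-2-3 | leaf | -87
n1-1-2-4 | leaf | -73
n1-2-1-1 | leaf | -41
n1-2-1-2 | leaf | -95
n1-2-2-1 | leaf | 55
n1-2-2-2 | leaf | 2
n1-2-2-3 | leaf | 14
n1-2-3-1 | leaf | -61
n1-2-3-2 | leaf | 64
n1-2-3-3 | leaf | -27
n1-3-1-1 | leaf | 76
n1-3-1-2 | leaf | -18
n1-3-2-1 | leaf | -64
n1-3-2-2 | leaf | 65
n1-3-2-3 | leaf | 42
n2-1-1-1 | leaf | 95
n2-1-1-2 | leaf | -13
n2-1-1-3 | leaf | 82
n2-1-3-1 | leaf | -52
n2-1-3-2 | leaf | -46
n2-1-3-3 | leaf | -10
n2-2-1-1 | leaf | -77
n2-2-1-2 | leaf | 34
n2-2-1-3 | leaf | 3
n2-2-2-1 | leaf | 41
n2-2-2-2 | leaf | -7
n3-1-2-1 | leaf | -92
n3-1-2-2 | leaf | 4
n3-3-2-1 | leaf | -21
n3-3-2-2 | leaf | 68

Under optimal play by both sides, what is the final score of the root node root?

-7

n1-1-1 (Zane): min(25, 88, 22) = 22
n1-1-2 (Zane): min(21, 37, -87, -73) = -87
n1-1 (Bob): max(22, -87) = 22
n1-2-1 (Zane): min(-41, -95) = -95
n1-2-2 (Zane): min(55, 2, 14) = 2
n1-2-3 (Zane): min(-61, 64, -27) = -61
n1-2 (Bob): max(-95, 2, -61) = 2
n1-3-1 (Zane): min(76, -18) = -18
n1-3-2 (Zane): min(-64, 65, 42) = -64
n1-3 (Bob): max(-18, -64) = -18
n1 (Zane): min(22, 2, -18) = -18
n2-1-1 (Zane): min(95, -13, 82) = -13
n2-1-3 (Zane): min(-52, -46, -10) = -52
n2-1 (Bob): max(-13, 61, -52) = 61
n2-2-1 (Zane): min(-77, 34, 3) = -77
n2-2-2 (Zane): min(41, -7) = -7
n2-2 (Bob): max(-77, -7) = -7
n2 (Zane): min(61, -7) = -7
n3-1-2 (Zane): min(-92, 4) = -92
n3-1 (Bob): max(-76, -92, -55) = -55
n3-2 (Bob): max(-46, -25) = -25
n3-3-2 (Zane): min(-21, 68) = -21
n3-3 (Bob): max(-37, -21) = -21
n3 (Zane): min(-55, -25, -21) = -55
root (Bob): max(-18, -7, -55) = -7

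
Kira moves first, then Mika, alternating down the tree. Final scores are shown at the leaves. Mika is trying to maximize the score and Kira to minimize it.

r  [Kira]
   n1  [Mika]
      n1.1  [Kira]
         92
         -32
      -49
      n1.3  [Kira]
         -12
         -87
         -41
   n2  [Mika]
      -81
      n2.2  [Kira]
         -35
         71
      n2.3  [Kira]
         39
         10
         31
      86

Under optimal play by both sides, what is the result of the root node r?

-32

n1.1 (Kira): min(92, -32) = -32
n1.3 (Kira): min(-12, -87, -41) = -87
n1 (Mika): max(-32, -49, -87) = -32
n2.2 (Kira): min(-35, 71) = -35
n2.3 (Kira): min(39, 10, 31) = 10
n2 (Mika): max(-81, -35, 10, 86) = 86
r (Kira): min(-32, 86) = -32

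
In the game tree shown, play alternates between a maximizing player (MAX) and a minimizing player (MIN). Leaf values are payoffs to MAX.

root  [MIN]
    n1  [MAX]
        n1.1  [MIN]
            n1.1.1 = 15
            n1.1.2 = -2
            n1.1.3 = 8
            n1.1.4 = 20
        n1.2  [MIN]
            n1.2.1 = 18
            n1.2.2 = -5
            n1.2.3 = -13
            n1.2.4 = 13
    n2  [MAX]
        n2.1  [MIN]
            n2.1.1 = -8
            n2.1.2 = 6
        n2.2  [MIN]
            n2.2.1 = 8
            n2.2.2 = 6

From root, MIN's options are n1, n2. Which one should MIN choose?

n1

n1.1 (MIN): min(15, -2, 8, 20) = -2
n1.2 (MIN): min(18, -5, -13, 13) = -13
n1 (MAX): max(-2, -13) = -2
n2.1 (MIN): min(-8, 6) = -8
n2.2 (MIN): min(8, 6) = 6
n2 (MAX): max(-8, 6) = 6
root (MIN): min(-2, 6) = -2
MIN at root wants the lowest of {n1=-2, n2=6}, so chooses n1.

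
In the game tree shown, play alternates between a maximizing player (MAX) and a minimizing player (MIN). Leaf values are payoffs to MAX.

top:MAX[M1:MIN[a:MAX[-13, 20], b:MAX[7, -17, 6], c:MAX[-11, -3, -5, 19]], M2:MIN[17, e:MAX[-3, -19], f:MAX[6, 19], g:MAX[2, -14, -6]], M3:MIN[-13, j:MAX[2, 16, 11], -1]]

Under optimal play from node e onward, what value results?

-3

e (MAX): max(-3, -19) = -3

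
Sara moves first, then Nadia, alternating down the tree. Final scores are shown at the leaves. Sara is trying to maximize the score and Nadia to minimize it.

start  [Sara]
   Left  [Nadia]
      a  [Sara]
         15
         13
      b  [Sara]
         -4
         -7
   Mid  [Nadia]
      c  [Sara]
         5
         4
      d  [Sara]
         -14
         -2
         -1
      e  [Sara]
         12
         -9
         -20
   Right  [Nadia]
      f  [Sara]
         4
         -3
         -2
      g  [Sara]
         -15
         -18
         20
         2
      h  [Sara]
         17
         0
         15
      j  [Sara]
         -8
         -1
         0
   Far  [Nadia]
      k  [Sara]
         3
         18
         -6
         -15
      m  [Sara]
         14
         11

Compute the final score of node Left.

-4

a (Sara): max(15, 13) = 15
b (Sara): max(-4, -7) = -4
Left (Nadia): min(15, -4) = -4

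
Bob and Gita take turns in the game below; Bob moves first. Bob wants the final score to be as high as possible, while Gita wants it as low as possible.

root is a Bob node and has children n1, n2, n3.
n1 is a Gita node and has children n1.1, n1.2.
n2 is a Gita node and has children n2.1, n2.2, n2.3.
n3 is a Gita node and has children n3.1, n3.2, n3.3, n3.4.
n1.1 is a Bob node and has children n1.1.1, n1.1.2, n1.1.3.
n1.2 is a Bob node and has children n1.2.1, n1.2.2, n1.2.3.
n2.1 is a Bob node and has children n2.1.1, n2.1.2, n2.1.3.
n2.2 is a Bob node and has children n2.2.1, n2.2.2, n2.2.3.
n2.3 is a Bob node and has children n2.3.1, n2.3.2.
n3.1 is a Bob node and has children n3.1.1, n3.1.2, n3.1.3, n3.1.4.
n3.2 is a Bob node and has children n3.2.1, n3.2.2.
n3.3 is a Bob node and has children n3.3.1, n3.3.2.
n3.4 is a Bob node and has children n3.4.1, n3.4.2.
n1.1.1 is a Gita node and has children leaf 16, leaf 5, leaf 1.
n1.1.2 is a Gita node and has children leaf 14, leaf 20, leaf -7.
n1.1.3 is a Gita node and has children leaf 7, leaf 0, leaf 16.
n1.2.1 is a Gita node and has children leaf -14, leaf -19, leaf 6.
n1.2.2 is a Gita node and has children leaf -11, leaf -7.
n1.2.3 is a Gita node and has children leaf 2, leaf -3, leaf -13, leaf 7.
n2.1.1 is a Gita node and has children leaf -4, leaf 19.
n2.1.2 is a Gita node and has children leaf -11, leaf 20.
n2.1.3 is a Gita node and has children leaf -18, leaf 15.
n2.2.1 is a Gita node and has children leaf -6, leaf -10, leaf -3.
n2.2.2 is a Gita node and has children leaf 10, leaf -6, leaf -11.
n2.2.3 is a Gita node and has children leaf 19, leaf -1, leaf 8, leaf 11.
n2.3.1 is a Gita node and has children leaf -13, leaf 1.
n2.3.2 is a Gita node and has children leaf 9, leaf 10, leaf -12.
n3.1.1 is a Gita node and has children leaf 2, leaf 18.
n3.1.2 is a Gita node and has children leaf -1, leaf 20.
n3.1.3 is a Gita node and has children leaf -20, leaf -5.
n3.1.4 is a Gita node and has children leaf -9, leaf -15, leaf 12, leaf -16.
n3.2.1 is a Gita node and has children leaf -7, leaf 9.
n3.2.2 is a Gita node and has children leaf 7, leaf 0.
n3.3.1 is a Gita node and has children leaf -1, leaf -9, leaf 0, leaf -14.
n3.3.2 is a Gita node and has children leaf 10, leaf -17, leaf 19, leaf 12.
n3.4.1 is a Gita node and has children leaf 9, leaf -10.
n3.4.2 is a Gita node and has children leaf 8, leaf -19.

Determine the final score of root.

n1.1.1 (Gita): min(16, 5, 1) = 1
n1.1.2 (Gita): min(14, 20, -7) = -7
n1.1.3 (Gita): min(7, 0, 16) = 0
n1.1 (Bob): max(1, -7, 0) = 1
n1.2.1 (Gita): min(-14, -19, 6) = -19
n1.2.2 (Gita): min(-11, -7) = -11
n1.2.3 (Gita): min(2, -3, -13, 7) = -13
n1.2 (Bob): max(-19, -11, -13) = -11
n1 (Gita): min(1, -11) = -11
n2.1.1 (Gita): min(-4, 19) = -4
n2.1.2 (Gita): min(-11, 20) = -11
n2.1.3 (Gita): min(-18, 15) = -18
n2.1 (Bob): max(-4, -11, -18) = -4
n2.2.1 (Gita): min(-6, -10, -3) = -10
n2.2.2 (Gita): min(10, -6, -11) = -11
n2.2.3 (Gita): min(19, -1, 8, 11) = -1
n2.2 (Bob): max(-10, -11, -1) = -1
n2.3.1 (Gita): min(-13, 1) = -13
n2.3.2 (Gita): min(9, 10, -12) = -12
n2.3 (Bob): max(-13, -12) = -12
n2 (Gita): min(-4, -1, -12) = -12
n3.1.1 (Gita): min(2, 18) = 2
n3.1.2 (Gita): min(-1, 20) = -1
n3.1.3 (Gita): min(-20, -5) = -20
n3.1.4 (Gita): min(-9, -15, 12, -16) = -16
n3.1 (Bob): max(2, -1, -20, -16) = 2
n3.2.1 (Gita): min(-7, 9) = -7
n3.2.2 (Gita): min(7, 0) = 0
n3.2 (Bob): max(-7, 0) = 0
n3.3.1 (Gita): min(-1, -9, 0, -14) = -14
n3.3.2 (Gita): min(10, -17, 19, 12) = -17
n3.3 (Bob): max(-14, -17) = -14
n3.4.1 (Gita): min(9, -10) = -10
n3.4.2 (Gita): min(8, -19) = -19
n3.4 (Bob): max(-10, -19) = -10
n3 (Gita): min(2, 0, -14, -10) = -14
root (Bob): max(-11, -12, -14) = -11

-11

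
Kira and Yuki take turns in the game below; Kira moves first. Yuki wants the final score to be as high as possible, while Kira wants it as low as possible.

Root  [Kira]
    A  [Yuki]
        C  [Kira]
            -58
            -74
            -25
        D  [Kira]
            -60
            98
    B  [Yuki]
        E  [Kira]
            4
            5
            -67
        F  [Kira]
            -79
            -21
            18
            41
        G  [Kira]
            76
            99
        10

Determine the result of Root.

C (Kira): min(-58, -74, -25) = -74
D (Kira): min(-60, 98) = -60
A (Yuki): max(-74, -60) = -60
E (Kira): min(4, 5, -67) = -67
F (Kira): min(-79, -21, 18, 41) = -79
G (Kira): min(76, 99) = 76
B (Yuki): max(-67, -79, 76, 10) = 76
Root (Kira): min(-60, 76) = -60

-60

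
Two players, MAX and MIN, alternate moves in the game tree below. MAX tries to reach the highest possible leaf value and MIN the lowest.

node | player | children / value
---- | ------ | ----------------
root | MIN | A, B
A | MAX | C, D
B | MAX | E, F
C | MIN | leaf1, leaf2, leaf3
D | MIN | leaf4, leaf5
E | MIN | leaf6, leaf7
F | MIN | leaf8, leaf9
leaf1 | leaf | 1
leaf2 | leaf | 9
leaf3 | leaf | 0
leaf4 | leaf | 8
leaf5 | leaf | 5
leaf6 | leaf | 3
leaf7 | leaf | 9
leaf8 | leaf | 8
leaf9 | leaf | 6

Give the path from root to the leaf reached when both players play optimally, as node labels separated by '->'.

C (MIN): min(1, 9, 0) = 0
D (MIN): min(8, 5) = 5
A (MAX): max(0, 5) = 5
E (MIN): min(3, 9) = 3
F (MIN): min(8, 6) = 6
B (MAX): max(3, 6) = 6
root (MIN): min(5, 6) = 5
At root, MIN picks A (lowest: 5).
At A, MAX picks D (highest: 5).
At D, MIN picks leaf5 (lowest: 5).
Terminal value 5.

root -> A -> D -> leaf5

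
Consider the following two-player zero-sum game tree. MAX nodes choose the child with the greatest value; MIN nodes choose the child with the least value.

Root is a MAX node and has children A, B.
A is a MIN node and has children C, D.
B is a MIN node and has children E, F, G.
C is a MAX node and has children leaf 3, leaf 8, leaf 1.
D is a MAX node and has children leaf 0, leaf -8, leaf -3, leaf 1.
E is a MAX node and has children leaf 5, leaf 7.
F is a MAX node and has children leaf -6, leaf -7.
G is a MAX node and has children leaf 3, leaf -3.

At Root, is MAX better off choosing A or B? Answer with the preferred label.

C (MAX): max(3, 8, 1) = 8
D (MAX): max(0, -8, -3, 1) = 1
A (MIN): min(8, 1) = 1
E (MAX): max(5, 7) = 7
F (MAX): max(-6, -7) = -6
G (MAX): max(3, -3) = 3
B (MIN): min(7, -6, 3) = -6
MAX prefers the higher value; A=1, B=-6. A is better since 1 > -6.

A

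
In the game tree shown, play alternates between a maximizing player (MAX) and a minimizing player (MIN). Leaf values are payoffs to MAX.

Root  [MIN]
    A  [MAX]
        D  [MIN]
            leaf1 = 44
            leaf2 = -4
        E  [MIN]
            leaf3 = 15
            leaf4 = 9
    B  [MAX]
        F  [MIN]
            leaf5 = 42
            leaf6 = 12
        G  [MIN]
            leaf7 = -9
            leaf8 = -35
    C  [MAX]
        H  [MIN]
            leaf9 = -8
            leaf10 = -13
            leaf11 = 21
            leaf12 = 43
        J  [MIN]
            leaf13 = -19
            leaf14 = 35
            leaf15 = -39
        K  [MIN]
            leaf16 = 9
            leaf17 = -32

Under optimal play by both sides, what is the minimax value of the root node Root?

-13

D (MIN): min(44, -4) = -4
E (MIN): min(15, 9) = 9
A (MAX): max(-4, 9) = 9
F (MIN): min(42, 12) = 12
G (MIN): min(-9, -35) = -35
B (MAX): max(12, -35) = 12
H (MIN): min(-8, -13, 21, 43) = -13
J (MIN): min(-19, 35, -39) = -39
K (MIN): min(9, -32) = -32
C (MAX): max(-13, -39, -32) = -13
Root (MIN): min(9, 12, -13) = -13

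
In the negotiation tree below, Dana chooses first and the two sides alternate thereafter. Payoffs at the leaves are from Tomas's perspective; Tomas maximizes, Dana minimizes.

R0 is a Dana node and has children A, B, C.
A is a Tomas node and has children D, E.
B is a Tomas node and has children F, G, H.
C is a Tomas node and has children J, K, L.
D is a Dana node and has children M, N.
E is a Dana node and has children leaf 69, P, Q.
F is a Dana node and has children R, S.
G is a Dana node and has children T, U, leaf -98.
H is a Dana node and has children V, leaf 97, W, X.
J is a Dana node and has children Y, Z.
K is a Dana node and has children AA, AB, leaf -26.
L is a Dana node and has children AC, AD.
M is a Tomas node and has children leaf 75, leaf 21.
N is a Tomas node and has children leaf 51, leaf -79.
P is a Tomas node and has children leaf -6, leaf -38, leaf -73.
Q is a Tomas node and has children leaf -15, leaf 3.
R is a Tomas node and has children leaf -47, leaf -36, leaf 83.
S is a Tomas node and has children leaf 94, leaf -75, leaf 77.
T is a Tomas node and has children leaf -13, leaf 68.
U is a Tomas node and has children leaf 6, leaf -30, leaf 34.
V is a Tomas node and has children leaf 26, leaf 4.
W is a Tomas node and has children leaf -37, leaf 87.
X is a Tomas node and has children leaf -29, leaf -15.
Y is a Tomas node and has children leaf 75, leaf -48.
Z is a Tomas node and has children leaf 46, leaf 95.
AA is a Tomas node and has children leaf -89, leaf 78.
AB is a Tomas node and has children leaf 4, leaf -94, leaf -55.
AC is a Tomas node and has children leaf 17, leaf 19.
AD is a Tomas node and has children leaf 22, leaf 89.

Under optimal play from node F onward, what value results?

R (Tomas): max(-47, -36, 83) = 83
S (Tomas): max(94, -75, 77) = 94
F (Dana): min(83, 94) = 83

83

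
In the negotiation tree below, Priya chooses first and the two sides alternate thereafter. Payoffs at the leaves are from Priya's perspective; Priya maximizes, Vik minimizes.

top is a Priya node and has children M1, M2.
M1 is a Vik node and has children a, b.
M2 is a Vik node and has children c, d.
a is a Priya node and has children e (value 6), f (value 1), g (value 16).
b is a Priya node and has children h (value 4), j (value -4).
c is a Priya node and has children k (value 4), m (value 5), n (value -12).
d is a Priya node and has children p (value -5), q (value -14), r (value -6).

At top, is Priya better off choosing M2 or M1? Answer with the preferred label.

c (Priya): max(4, 5, -12) = 5
d (Priya): max(-5, -14, -6) = -5
M2 (Vik): min(5, -5) = -5
a (Priya): max(6, 1, 16) = 16
b (Priya): max(4, -4) = 4
M1 (Vik): min(16, 4) = 4
Priya prefers the higher value; M2=-5, M1=4. M1 is better since 4 > -5.

M1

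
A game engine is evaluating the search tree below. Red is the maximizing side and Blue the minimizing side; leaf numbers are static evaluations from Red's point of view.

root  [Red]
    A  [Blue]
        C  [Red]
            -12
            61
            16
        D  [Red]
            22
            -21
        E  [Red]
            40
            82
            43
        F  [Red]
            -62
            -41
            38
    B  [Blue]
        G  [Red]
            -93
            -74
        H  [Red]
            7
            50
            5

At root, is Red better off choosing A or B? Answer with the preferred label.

C (Red): max(-12, 61, 16) = 61
D (Red): max(22, -21) = 22
E (Red): max(40, 82, 43) = 82
F (Red): max(-62, -41, 38) = 38
A (Blue): min(61, 22, 82, 38) = 22
G (Red): max(-93, -74) = -74
H (Red): max(7, 50, 5) = 50
B (Blue): min(-74, 50) = -74
Red prefers the higher value; A=22, B=-74. A is better since 22 > -74.

A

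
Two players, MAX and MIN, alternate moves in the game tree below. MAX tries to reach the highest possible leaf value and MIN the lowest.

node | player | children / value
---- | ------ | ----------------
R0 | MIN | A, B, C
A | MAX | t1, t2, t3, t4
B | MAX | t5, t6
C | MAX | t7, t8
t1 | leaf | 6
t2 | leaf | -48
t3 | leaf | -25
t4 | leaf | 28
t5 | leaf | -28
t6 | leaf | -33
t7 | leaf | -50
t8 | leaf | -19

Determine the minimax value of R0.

-28

A (MAX): max(6, -48, -25, 28) = 28
B (MAX): max(-28, -33) = -28
C (MAX): max(-50, -19) = -19
R0 (MIN): min(28, -28, -19) = -28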